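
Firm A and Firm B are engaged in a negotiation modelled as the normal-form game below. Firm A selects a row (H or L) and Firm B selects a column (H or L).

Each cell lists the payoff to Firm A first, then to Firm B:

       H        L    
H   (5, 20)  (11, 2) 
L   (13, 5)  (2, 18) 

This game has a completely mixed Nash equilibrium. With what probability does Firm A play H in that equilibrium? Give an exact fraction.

Let x be the probability that Firm A plays H. In a completely mixed equilibrium, Firm B must be indifferent between H and L.
Firm B's expected payoff from H is 20x + 5(1−x); from L it is 2x + 18(1−x).
Setting these equal: 15x + 5 = −16x + 18, so x = 13/31.

13/31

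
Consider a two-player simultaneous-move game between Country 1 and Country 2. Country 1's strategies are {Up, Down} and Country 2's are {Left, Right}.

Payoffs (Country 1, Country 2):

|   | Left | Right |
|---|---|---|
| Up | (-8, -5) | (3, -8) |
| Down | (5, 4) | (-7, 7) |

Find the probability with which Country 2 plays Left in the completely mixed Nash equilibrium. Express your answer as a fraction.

Let q be the probability that Country 2 plays Left. In a completely mixed equilibrium, Country 1 must be indifferent between Up and Down.
Country 1's expected payoff from Up is −8q + 3(1−q); from Down it is 5q − 7(1−q).
Setting these equal: −11q + 3 = 12q − 7, so q = 10/23.

10/23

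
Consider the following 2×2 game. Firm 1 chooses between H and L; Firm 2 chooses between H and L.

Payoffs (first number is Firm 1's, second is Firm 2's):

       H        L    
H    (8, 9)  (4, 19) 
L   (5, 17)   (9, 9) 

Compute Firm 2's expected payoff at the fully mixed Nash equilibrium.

121/9

First find x, the probability Firm 1 plays H, from Firm 2's indifference between H and L: 9x + 17(1−x) = 19x + 9(1−x), giving x = 4/9.
Since Firm 2 is indifferent in equilibrium, Firm 2's expected payoff equals the payoff from either column against (4/9, 5/9). Using H: 9(4/9) + 17(5/9) = 121/9.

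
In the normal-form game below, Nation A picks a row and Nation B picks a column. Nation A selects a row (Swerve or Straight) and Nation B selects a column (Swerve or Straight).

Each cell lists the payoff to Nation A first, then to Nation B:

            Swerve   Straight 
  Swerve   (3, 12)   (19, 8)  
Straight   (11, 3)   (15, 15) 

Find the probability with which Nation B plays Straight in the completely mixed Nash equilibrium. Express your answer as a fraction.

2/3

Let c be the probability that Nation B plays Swerve. In a completely mixed equilibrium, Nation A must be indifferent between Swerve and Straight.
Nation A's expected payoff from Swerve is 3c + 19(1−c); from Straight it is 11c + 15(1−c).
Setting these equal: −16c + 19 = −4c + 15, so c = 1/3.
Therefore Nation B plays Straight with probability 1 − 1/3 = 2/3.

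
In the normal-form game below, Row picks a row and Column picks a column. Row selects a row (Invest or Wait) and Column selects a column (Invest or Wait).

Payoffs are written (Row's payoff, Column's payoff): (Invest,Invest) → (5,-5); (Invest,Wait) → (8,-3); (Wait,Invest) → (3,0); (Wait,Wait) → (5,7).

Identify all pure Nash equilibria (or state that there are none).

(Invest, Invest): Column prefers Wait (-3 > -5) — not an equilibrium.
(Invest, Wait): Row gets 8 ≥ 5 from Wait, and Column gets -3 ≥ -5 from Invest — Nash equilibrium.
(Wait, Invest): Row prefers Invest (5 > 3); Column prefers Wait (7 > 0) — not an equilibrium.
(Wait, Wait): Row prefers Invest (8 > 5) — not an equilibrium.

(Invest, Wait)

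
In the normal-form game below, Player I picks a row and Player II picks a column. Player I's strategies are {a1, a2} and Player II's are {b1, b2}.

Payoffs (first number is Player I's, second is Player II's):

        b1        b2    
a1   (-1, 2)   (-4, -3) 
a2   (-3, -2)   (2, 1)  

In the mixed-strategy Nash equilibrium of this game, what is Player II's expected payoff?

First find p, the probability Player I plays a1, from Player II's indifference between b1 and b2: 2p − 2(1−p) = −3p + (1−p), giving p = 3/8.
Since Player II is indifferent in equilibrium, Player II's expected payoff equals the payoff from either column against (3/8, 5/8). Using b1: 2(3/8) − 2(5/8) = -1/2.

-1/2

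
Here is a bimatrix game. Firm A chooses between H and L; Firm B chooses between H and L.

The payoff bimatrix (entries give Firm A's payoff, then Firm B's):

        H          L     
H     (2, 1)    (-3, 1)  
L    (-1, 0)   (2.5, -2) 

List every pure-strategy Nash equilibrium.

(H, H)

(H, H): Firm A gets 2 ≥ -1 from L, and Firm B gets 1 ≥ 1 from L — Nash equilibrium.
(H, L): Firm A prefers L (2.5 > -3) — not an equilibrium.
(L, H): Firm A prefers H (2 > -1) — not an equilibrium.
(L, L): Firm B prefers H (0 > -2) — not an equilibrium.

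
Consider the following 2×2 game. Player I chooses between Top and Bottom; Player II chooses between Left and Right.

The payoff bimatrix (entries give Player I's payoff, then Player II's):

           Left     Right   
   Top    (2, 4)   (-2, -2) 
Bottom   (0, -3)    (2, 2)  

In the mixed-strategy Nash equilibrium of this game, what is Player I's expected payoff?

2/3

First find y, the probability Player II plays Left, from Player I's indifference between Top and Bottom: 2y − 2(1−y) = 2(1−y), giving y = 2/3.
Since Player I is indifferent in equilibrium, Player I's expected payoff equals the payoff from either row against (2/3, 1/3). Using Top: 2(2/3) − 2(1/3) = 2/3.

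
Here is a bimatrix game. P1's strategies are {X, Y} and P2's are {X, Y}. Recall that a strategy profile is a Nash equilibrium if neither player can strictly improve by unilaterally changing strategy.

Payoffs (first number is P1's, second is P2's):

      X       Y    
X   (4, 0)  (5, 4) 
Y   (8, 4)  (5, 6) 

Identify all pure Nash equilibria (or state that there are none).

(X, X): P1 prefers Y (8 > 4); P2 prefers Y (4 > 0) — not an equilibrium.
(X, Y): P1 gets 5 ≥ 5 from Y, and P2 gets 4 ≥ 0 from X — Nash equilibrium.
(Y, X): P2 prefers Y (6 > 4) — not an equilibrium.
(Y, Y): P1 gets 5 ≥ 5 from X, and P2 gets 6 ≥ 4 from X — Nash equilibrium.

(X, Y) and (Y, Y)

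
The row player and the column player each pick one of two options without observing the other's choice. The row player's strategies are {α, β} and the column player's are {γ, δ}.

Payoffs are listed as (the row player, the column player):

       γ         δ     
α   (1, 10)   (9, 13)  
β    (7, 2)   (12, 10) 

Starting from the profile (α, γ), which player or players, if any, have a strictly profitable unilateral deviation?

The row player at (α, γ) earns 1; deviating to β yields 7 — a strict improvement.
The column player earns 10; deviating to δ yields 13 — a strict improvement.
Both the row player and the column player have strictly profitable deviations.

Both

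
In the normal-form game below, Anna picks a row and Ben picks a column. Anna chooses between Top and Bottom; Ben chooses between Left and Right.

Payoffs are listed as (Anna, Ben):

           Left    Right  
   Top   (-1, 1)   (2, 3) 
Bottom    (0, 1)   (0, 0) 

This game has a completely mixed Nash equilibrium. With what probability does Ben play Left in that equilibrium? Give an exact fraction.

Let c be the probability that Ben plays Left. In a completely mixed equilibrium, Anna must be indifferent between Top and Bottom.
Anna's expected payoff from Top is −c + 2(1−c); from Bottom it is 0.
Setting these equal: −3c + 2 = 0, so c = 2/3.

2/3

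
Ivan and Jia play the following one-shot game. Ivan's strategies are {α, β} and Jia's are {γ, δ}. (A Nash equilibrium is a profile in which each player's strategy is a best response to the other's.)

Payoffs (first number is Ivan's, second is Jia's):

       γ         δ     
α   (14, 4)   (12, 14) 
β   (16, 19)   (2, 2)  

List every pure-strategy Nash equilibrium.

(α, δ) and (β, γ)

(α, γ): Ivan prefers β (16 > 14); Jia prefers δ (14 > 4) — not an equilibrium.
(α, δ): Ivan gets 12 ≥ 2 from β, and Jia gets 14 ≥ 4 from γ — Nash equilibrium.
(β, γ): Ivan gets 16 ≥ 14 from α, and Jia gets 19 ≥ 2 from δ — Nash equilibrium.
(β, δ): Ivan prefers α (12 > 2); Jia prefers γ (19 > 2) — not an equilibrium.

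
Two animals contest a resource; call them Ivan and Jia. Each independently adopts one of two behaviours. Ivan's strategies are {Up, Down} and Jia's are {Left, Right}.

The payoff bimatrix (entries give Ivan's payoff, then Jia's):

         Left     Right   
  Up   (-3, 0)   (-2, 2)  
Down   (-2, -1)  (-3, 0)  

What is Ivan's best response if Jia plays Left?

Against Left, Ivan earns -3 from Up and -2 from Down.
So Down is the best response.

Down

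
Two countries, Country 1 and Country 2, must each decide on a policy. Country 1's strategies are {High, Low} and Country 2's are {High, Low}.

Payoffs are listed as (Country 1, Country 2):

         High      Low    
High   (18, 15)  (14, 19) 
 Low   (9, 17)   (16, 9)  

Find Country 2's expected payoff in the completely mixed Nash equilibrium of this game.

47/3

First find p, the probability Country 1 plays High, from Country 2's indifference between High and Low: 15p + 17(1−p) = 19p + 9(1−p), giving p = 2/3.
Since Country 2 is indifferent in equilibrium, Country 2's expected payoff equals the payoff from either column against (2/3, 1/3). Using High: 15(2/3) + 17(1/3) = 47/3.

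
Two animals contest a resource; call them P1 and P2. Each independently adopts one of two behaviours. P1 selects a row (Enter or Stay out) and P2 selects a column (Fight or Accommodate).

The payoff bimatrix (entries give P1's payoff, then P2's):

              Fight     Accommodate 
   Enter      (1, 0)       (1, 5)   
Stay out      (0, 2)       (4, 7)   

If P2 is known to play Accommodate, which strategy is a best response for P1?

Against Accommodate, P1 earns 1 from Enter and 4 from Stay out.
So Stay out is the best response.

Stay out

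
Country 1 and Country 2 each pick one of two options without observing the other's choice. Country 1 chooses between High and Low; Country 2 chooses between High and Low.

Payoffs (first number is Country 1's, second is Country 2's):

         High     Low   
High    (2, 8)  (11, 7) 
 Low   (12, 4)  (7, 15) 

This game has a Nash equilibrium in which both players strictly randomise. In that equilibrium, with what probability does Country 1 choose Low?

1/12

Let p be the probability that Country 1 plays High. In a completely mixed equilibrium, Country 2 must be indifferent between High and Low.
Country 2's expected payoff from High is 8p + 4(1−p); from Low it is 7p + 15(1−p).
Setting these equal: 4p + 4 = −8p + 15, so p = 11/12.
Therefore Country 1 plays Low with probability 1 − 11/12 = 1/12.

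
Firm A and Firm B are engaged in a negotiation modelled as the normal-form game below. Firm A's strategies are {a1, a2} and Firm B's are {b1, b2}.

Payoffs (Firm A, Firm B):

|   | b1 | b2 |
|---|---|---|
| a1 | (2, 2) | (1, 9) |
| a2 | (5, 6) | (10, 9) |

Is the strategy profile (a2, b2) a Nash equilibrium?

At (a2, b2), Firm A earns 10; switching to a1 would give 1, so Firm A has no profitable deviation.
Firm B earns 9; switching to b1 would give 6, so Firm B has no profitable deviation.
Neither player can gain by a unilateral deviation, so this profile is a Nash equilibrium.

Yes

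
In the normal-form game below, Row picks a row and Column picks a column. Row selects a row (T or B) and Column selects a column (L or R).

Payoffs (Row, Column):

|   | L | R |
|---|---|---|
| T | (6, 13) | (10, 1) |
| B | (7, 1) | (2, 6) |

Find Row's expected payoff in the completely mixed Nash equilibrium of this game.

First find q, the probability Column plays L, from Row's indifference between T and B: 6q + 10(1−q) = 7q + 2(1−q), giving q = 8/9.
Since Row is indifferent in equilibrium, Row's expected payoff equals the payoff from either row against (8/9, 1/9). Using T: 6(8/9) + 10(1/9) = 58/9.

58/9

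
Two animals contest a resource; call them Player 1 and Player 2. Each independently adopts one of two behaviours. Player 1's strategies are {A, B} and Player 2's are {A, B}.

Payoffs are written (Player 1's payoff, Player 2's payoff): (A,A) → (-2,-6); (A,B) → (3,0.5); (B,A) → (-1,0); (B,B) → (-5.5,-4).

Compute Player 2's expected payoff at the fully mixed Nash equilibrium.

-16/7

First find x, the probability Player 1 plays A, from Player 2's indifference between A and B: −6x = 0.5x − 4(1−x), giving x = 8/21.
Since Player 2 is indifferent in equilibrium, Player 2's expected payoff equals the payoff from either column against (8/21, 13/21). Using A: −6(8/21) = -16/7.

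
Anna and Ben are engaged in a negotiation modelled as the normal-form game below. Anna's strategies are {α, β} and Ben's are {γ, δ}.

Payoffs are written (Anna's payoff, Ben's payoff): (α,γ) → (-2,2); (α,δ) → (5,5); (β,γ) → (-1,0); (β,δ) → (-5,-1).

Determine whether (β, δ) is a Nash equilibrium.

No

At (β, δ), Anna earns -5; switching to α would give 5, so Anna would deviate.
Ben earns -1; switching to γ would give 0, so Ben would deviate.
Since at least one player can profitably deviate, this is not a Nash equilibrium.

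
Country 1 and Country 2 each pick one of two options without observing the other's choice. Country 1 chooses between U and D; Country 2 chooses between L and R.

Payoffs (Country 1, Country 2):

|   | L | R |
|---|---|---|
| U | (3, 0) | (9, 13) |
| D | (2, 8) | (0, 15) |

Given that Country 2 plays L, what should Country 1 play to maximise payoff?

Against L, Country 1 earns 3 from U and 2 from D.
So U is the best response.

U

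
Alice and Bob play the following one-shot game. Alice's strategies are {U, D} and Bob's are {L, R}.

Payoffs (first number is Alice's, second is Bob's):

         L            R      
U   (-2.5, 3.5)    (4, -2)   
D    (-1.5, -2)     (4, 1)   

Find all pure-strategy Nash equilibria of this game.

(D, R)

(U, L): Alice prefers D (-1.5 > -2.5) — not an equilibrium.
(U, R): Bob prefers L (3.5 > -2) — not an equilibrium.
(D, L): Bob prefers R (1 > -2) — not an equilibrium.
(D, R): Alice gets 4 ≥ 4 from U, and Bob gets 1 ≥ -2 from L — Nash equilibrium.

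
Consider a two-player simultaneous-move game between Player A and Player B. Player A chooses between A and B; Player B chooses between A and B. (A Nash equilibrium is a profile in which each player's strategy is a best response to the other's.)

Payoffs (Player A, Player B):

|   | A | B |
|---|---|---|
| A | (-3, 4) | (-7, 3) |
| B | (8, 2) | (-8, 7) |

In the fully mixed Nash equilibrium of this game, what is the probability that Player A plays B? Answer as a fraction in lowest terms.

1/6

Let p be the probability that Player A plays A. In a completely mixed equilibrium, Player B must be indifferent between A and B.
Player B's expected payoff from A is 4p + 2(1−p); from B it is 3p + 7(1−p).
Setting these equal: 2p + 2 = −4p + 7, so p = 5/6.
Therefore Player A plays B with probability 1 − 5/6 = 1/6.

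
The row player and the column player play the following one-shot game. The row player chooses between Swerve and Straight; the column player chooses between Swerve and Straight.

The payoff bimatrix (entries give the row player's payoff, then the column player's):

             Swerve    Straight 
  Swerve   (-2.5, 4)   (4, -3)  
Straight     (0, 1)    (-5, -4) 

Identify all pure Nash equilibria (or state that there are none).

(Swerve, Swerve): the row player prefers Straight (0 > -2.5) — not an equilibrium.
(Swerve, Straight): the column player prefers Swerve (4 > -3) — not an equilibrium.
(Straight, Swerve): the row player gets 0 ≥ -2.5 from Swerve, and the column player gets 1 ≥ -4 from Straight — Nash equilibrium.
(Straight, Straight): the row player prefers Swerve (4 > -5); the column player prefers Swerve (1 > -4) — not an equilibrium.

(Straight, Swerve)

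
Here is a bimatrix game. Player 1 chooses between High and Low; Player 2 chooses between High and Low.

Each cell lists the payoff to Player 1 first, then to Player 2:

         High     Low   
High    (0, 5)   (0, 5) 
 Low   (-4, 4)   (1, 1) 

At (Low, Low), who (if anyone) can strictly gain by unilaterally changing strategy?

Player 2

Player 1 at (Low, Low) earns 1; deviating to High yields 0 — not better.
Player 2 earns 1; deviating to High yields 4 — a strict improvement.
Only Player 2 has a strictly profitable deviation.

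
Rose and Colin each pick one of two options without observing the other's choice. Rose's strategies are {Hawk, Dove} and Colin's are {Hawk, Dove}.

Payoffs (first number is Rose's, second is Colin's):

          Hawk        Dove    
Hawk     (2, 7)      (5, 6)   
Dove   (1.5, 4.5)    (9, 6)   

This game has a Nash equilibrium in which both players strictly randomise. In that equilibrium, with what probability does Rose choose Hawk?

Let r be the probability that Rose plays Hawk. In a completely mixed equilibrium, Colin must be indifferent between Hawk and Dove.
Colin's expected payoff from Hawk is 7r + 4.5(1−r); from Dove it is 6r + 6(1−r).
Setting these equal: 2.5r + 4.5 = 6, so r = 3/5.

3/5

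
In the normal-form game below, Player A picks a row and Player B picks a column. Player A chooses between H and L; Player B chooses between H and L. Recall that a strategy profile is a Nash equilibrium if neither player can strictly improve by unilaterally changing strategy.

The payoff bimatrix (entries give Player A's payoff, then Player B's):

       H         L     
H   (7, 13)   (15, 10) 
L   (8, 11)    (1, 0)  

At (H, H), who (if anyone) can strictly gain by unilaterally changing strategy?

Player A at (H, H) earns 7; deviating to L yields 8 — a strict improvement.
Player B earns 13; deviating to L yields 10 — not better.
Only Player A has a strictly profitable deviation.

Player A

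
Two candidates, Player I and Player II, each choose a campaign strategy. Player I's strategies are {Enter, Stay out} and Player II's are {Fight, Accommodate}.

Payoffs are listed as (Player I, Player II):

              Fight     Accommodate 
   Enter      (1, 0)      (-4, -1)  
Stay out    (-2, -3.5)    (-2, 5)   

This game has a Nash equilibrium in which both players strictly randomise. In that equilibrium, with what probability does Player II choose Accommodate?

Let c be the probability that Player II plays Fight. In a completely mixed equilibrium, Player I must be indifferent between Enter and Stay out.
Player I's expected payoff from Enter is c − 4(1−c); from Stay out it is −2c − 2(1−c).
Setting these equal: 5c − 4 = -2, so c = 2/5.
Therefore Player II plays Accommodate with probability 1 − 2/5 = 3/5.

3/5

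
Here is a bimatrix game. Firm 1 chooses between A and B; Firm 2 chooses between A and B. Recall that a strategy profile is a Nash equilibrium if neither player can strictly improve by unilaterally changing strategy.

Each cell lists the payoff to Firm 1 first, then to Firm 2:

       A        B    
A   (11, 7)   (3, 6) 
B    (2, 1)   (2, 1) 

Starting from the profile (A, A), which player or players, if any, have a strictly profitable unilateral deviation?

Neither

Firm 1 at (A, A) earns 11; deviating to B yields 2 — not better.
Firm 2 earns 7; deviating to B yields 6 — not better.
Neither player can strictly improve; the profile is a Nash equilibrium.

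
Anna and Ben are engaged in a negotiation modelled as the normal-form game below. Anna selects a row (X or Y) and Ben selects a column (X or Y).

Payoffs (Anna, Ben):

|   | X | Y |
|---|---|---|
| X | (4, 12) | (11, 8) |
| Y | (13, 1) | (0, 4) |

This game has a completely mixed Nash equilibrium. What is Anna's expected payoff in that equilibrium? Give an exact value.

143/20

First find q, the probability Ben plays X, from Anna's indifference between X and Y: 4q + 11(1−q) = 13q, giving q = 11/20.
Since Anna is indifferent in equilibrium, Anna's expected payoff equals the payoff from either row against (11/20, 9/20). Using X: 4(11/20) + 11(9/20) = 143/20.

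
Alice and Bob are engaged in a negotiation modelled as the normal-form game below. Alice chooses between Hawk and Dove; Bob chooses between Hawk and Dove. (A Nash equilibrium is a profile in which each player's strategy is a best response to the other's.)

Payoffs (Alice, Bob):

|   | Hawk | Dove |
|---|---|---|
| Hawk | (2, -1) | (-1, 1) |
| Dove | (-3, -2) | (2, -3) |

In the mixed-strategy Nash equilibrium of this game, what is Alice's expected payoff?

First find y, the probability Bob plays Hawk, from Alice's indifference between Hawk and Dove: 2y − (1−y) = −3y + 2(1−y), giving y = 3/8.
Since Alice is indifferent in equilibrium, Alice's expected payoff equals the payoff from either row against (3/8, 5/8). Using Hawk: 2(3/8) − (5/8) = 1/8.

1/8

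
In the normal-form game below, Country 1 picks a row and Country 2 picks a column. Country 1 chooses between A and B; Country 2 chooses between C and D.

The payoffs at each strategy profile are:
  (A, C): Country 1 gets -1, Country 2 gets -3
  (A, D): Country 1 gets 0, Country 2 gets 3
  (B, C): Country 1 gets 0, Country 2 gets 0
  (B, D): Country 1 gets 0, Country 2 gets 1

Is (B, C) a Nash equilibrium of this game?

At (B, C), Country 1 earns 0; switching to A would give -1, so Country 1 has no profitable deviation.
Country 2 earns 0; switching to D would give 1, so Country 2 would deviate.
Since at least one player can profitably deviate, this is not a Nash equilibrium.

No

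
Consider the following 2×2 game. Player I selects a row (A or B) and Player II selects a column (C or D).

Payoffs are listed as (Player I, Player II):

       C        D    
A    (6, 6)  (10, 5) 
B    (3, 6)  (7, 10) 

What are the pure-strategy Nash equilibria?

(A, C): Player I gets 6 ≥ 3 from B, and Player II gets 6 ≥ 5 from D — Nash equilibrium.
(A, D): Player II prefers C (6 > 5) — not an equilibrium.
(B, C): Player I prefers A (6 > 3); Player II prefers D (10 > 6) — not an equilibrium.
(B, D): Player I prefers A (10 > 7) — not an equilibrium.

(A, C)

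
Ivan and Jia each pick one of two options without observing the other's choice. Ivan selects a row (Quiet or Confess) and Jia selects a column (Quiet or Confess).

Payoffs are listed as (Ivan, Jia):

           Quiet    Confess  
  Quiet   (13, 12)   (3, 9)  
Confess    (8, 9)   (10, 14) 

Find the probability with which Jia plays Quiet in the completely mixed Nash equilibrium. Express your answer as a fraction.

Let c be the probability that Jia plays Quiet. In a completely mixed equilibrium, Ivan must be indifferent between Quiet and Confess.
Ivan's expected payoff from Quiet is 13c + 3(1−c); from Confess it is 8c + 10(1−c).
Setting these equal: 10c + 3 = −2c + 10, so c = 7/12.

7/12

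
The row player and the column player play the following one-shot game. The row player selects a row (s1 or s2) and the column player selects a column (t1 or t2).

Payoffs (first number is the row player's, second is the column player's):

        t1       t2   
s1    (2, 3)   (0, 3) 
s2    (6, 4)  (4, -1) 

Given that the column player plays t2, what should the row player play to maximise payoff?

Against t2, the row player earns 0 from s1 and 4 from s2.
So s2 is the best response.

s2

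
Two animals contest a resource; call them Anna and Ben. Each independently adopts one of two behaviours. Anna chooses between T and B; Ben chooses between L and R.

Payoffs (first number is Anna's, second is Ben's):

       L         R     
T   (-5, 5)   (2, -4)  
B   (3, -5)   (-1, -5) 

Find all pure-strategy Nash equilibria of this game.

(T, L): Anna prefers B (3 > -5) — not an equilibrium.
(T, R): Ben prefers L (5 > -4) — not an equilibrium.
(B, L): Anna gets 3 ≥ -5 from T, and Ben gets -5 ≥ -5 from R — Nash equilibrium.
(B, R): Anna prefers T (2 > -1) — not an equilibrium.

(B, L)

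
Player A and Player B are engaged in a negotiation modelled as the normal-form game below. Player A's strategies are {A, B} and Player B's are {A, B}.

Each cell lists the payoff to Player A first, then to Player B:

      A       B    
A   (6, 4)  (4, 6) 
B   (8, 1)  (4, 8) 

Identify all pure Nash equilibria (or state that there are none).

(A, A): Player A prefers B (8 > 6); Player B prefers B (6 > 4) — not an equilibrium.
(A, B): Player A gets 4 ≥ 4 from B, and Player B gets 6 ≥ 4 from A — Nash equilibrium.
(B, A): Player B prefers B (8 > 1) — not an equilibrium.
(B, B): Player A gets 4 ≥ 4 from A, and Player B gets 8 ≥ 1 from A — Nash equilibrium.

(A, B) and (B, B)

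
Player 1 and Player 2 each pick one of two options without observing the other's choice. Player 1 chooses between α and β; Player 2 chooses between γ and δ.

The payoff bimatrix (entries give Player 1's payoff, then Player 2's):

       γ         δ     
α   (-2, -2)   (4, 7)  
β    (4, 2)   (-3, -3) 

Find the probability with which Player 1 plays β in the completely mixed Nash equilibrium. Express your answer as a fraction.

9/14

Let p be the probability that Player 1 plays α. In a completely mixed equilibrium, Player 2 must be indifferent between γ and δ.
Player 2's expected payoff from γ is −2p + 2(1−p); from δ it is 7p − 3(1−p).
Setting these equal: −4p + 2 = 10p − 3, so p = 5/14.
Therefore Player 1 plays β with probability 1 − 5/14 = 9/14.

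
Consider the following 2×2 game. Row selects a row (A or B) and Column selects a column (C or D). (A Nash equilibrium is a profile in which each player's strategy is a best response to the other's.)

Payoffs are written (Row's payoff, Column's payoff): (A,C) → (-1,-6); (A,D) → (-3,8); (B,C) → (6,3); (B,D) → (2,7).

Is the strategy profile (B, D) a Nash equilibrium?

Yes

At (B, D), Row earns 2; switching to A would give -3, so Row has no profitable deviation.
Column earns 7; switching to C would give 3, so Column has no profitable deviation.
Neither player can gain by a unilateral deviation, so this profile is a Nash equilibrium.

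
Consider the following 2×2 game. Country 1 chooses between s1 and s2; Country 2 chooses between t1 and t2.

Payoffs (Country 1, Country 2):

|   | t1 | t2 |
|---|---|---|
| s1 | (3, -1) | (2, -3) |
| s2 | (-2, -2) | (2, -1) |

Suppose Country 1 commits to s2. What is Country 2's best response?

t2

Against s2, Country 2 earns -2 from t1 and -1 from t2.
So t2 is the best response.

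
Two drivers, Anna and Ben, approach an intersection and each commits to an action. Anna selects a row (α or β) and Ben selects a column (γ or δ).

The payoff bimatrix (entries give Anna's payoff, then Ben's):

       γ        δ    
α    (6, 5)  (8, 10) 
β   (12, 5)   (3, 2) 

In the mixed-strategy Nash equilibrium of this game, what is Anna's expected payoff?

78/11

First find y, the probability Ben plays γ, from Anna's indifference between α and β: 6y + 8(1−y) = 12y + 3(1−y), giving y = 5/11.
Since Anna is indifferent in equilibrium, Anna's expected payoff equals the payoff from either row against (5/11, 6/11). Using α: 6(5/11) + 8(6/11) = 78/11.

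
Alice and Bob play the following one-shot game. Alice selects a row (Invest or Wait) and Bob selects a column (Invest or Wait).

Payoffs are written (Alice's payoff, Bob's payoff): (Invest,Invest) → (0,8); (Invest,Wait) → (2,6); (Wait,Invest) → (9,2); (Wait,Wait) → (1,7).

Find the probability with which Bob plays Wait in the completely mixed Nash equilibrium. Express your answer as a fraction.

9/10

Let q be the probability that Bob plays Invest. In a completely mixed equilibrium, Alice must be indifferent between Invest and Wait.
Alice's expected payoff from Invest is 2(1−q); from Wait it is 9q + (1−q).
Setting these equal: −2q + 2 = 8q + 1, so q = 1/10.
Therefore Bob plays Wait with probability 1 − 1/10 = 9/10.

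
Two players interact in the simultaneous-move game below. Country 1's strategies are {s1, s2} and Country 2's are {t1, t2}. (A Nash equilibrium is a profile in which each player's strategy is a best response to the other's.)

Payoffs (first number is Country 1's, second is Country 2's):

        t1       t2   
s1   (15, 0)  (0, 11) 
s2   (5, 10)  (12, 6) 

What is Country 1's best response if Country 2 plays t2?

s2

Against t2, Country 1 earns 0 from s1 and 12 from s2.
So s2 is the best response.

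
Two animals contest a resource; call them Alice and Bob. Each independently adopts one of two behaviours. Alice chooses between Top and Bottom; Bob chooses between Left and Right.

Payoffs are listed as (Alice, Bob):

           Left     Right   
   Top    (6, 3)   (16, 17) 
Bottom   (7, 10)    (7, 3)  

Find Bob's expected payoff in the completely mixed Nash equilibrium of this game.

23/3

First find x, the probability Alice plays Top, from Bob's indifference between Left and Right: 3x + 10(1−x) = 17x + 3(1−x), giving x = 1/3.
Since Bob is indifferent in equilibrium, Bob's expected payoff equals the payoff from either column against (1/3, 2/3). Using Left: 3(1/3) + 10(2/3) = 23/3.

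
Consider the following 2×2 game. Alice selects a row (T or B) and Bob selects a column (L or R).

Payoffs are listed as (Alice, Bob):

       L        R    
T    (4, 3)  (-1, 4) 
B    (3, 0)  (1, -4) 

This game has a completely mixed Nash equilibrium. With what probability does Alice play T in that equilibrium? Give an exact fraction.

4/5

Let r be the probability that Alice plays T. In a completely mixed equilibrium, Bob must be indifferent between L and R.
Bob's expected payoff from L is 3r; from R it is 4r − 4(1−r).
Setting these equal: 3r = 8r − 4, so r = 4/5.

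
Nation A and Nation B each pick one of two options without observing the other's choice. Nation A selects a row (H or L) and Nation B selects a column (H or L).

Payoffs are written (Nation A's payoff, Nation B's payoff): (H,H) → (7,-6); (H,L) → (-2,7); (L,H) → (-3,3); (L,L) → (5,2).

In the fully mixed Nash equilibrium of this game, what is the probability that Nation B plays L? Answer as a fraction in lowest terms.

Let y be the probability that Nation B plays H. In a completely mixed equilibrium, Nation A must be indifferent between H and L.
Nation A's expected payoff from H is 7y − 2(1−y); from L it is −3y + 5(1−y).
Setting these equal: 9y − 2 = −8y + 5, so y = 7/17.
Therefore Nation B plays L with probability 1 − 7/17 = 10/17.

10/17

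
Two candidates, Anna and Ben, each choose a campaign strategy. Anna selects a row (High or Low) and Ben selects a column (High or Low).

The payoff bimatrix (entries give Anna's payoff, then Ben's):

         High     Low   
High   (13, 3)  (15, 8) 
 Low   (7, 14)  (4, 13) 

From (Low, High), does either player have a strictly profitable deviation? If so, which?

Anna at (Low, High) earns 7; deviating to High yields 13 — a strict improvement.
Ben earns 14; deviating to Low yields 13 — not better.
Only Anna has a strictly profitable deviation.

Anna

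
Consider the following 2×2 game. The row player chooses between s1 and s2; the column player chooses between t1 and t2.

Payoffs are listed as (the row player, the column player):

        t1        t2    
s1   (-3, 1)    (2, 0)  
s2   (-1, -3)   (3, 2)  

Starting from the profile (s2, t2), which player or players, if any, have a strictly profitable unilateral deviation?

The row player at (s2, t2) earns 3; deviating to s1 yields 2 — not better.
The column player earns 2; deviating to t1 yields -3 — not better.
Neither player can strictly improve; the profile is a Nash equilibrium.

Neither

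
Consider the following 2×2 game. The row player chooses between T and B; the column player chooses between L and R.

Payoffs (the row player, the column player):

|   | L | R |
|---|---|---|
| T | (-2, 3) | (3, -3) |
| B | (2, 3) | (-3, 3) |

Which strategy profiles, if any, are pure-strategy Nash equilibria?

(T, L): the row player prefers B (2 > -2) — not an equilibrium.
(T, R): the column player prefers L (3 > -3) — not an equilibrium.
(B, L): the row player gets 2 ≥ -2 from T, and the column player gets 3 ≥ 3 from R — Nash equilibrium.
(B, R): the row player prefers T (3 > -3) — not an equilibrium.

(B, L)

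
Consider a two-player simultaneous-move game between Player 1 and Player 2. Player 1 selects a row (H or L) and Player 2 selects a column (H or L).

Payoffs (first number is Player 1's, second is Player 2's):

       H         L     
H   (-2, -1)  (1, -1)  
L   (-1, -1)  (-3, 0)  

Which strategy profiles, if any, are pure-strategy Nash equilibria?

(H, H): Player 1 prefers L (-1 > -2) — not an equilibrium.
(H, L): Player 1 gets 1 ≥ -3 from L, and Player 2 gets -1 ≥ -1 from H — Nash equilibrium.
(L, H): Player 2 prefers L (0 > -1) — not an equilibrium.
(L, L): Player 1 prefers H (1 > -3) — not an equilibrium.

(H, L)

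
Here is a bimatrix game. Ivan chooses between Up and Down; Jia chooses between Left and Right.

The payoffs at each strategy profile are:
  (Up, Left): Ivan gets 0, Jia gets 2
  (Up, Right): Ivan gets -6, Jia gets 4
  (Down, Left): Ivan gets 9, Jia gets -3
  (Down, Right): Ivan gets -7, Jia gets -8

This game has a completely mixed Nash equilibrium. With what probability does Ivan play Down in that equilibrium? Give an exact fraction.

2/7

Let r be the probability that Ivan plays Up. In a completely mixed equilibrium, Jia must be indifferent between Left and Right.
Jia's expected payoff from Left is 2r − 3(1−r); from Right it is 4r − 8(1−r).
Setting these equal: 5r − 3 = 12r − 8, so r = 5/7.
Therefore Ivan plays Down with probability 1 − 5/7 = 2/7.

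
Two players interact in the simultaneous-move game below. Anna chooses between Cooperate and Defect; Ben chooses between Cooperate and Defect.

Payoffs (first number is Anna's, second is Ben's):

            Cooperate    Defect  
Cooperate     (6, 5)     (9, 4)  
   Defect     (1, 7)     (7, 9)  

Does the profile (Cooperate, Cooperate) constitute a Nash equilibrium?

At (Cooperate, Cooperate), Anna earns 6; switching to Defect would give 1, so Anna has no profitable deviation.
Ben earns 5; switching to Defect would give 4, so Ben has no profitable deviation.
Neither player can gain by a unilateral deviation, so this profile is a Nash equilibrium.

Yes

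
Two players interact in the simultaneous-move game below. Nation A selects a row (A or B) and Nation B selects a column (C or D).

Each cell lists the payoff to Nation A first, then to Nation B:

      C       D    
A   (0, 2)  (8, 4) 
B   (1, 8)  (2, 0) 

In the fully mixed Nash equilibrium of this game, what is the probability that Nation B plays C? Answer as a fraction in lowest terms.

Let y be the probability that Nation B plays C. In a completely mixed equilibrium, Nation A must be indifferent between A and B.
Nation A's expected payoff from A is 8(1−y); from B it is y + 2(1−y).
Setting these equal: −8y + 8 = −y + 2, so y = 6/7.

6/7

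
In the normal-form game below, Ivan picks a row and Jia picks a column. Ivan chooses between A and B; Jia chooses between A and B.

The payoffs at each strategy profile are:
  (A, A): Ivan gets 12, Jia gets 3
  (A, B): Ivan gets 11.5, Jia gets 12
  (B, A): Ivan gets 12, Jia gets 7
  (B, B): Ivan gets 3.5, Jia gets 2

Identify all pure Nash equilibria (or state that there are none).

(A, B) and (B, A)

(A, A): Jia prefers B (12 > 3) — not an equilibrium.
(A, B): Ivan gets 11.5 ≥ 3.5 from B, and Jia gets 12 ≥ 3 from A — Nash equilibrium.
(B, A): Ivan gets 12 ≥ 12 from A, and Jia gets 7 ≥ 2 from B — Nash equilibrium.
(B, B): Ivan prefers A (11.5 > 3.5); Jia prefers A (7 > 2) — not an equilibrium.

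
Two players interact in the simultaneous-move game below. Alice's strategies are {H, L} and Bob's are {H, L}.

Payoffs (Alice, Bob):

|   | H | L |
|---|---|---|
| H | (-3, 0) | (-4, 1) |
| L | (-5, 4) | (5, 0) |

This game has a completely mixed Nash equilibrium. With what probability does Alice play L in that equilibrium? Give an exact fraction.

1/5

Let x be the probability that Alice plays H. In a completely mixed equilibrium, Bob must be indifferent between H and L.
Bob's expected payoff from H is 4(1−x); from L it is x.
Setting these equal: −4x + 4 = x, so x = 4/5.
Therefore Alice plays L with probability 1 − 4/5 = 1/5.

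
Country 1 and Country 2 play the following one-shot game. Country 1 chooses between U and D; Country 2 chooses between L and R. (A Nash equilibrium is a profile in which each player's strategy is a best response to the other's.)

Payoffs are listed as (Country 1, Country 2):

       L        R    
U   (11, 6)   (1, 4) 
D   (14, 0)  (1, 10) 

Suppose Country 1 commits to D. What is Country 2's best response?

Against D, Country 2 earns 0 from L and 10 from R.
So R is the best response.

R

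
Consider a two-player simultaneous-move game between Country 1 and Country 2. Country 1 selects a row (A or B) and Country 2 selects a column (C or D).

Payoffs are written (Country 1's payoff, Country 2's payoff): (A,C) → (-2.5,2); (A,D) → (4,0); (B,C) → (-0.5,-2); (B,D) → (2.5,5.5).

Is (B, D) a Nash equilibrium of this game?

At (B, D), Country 1 earns 2.5; switching to A would give 4, so Country 1 would deviate.
Country 2 earns 5.5; switching to C would give -2, so Country 2 has no profitable deviation.
Since at least one player can profitably deviate, this is not a Nash equilibrium.

No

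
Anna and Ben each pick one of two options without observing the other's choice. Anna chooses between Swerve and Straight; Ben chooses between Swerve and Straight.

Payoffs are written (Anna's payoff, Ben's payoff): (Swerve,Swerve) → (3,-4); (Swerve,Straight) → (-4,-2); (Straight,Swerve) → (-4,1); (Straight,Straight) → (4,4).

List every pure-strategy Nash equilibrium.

(Swerve, Swerve): Ben prefers Straight (-2 > -4) — not an equilibrium.
(Swerve, Straight): Anna prefers Straight (4 > -4) — not an equilibrium.
(Straight, Swerve): Anna prefers Swerve (3 > -4); Ben prefers Straight (4 > 1) — not an equilibrium.
(Straight, Straight): Anna gets 4 ≥ -4 from Swerve, and Ben gets 4 ≥ 1 from Swerve — Nash equilibrium.

(Straight, Straight)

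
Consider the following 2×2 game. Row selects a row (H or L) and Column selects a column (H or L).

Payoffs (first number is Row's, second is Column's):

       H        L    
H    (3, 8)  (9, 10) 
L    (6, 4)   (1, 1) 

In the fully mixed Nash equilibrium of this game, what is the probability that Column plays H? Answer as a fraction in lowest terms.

8/11

Let y be the probability that Column plays H. In a completely mixed equilibrium, Row must be indifferent between H and L.
Row's expected payoff from H is 3y + 9(1−y); from L it is 6y + (1−y).
Setting these equal: −6y + 9 = 5y + 1, so y = 8/11.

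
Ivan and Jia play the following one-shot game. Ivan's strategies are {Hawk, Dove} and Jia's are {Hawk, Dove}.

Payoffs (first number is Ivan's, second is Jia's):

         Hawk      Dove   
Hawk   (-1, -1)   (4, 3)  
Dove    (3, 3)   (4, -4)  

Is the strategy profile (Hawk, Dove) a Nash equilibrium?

At (Hawk, Dove), Ivan earns 4; switching to Dove would give 4, so Ivan has no profitable deviation.
Jia earns 3; switching to Hawk would give -1, so Jia has no profitable deviation.
Neither player can gain by a unilateral deviation, so this profile is a Nash equilibrium.

Yes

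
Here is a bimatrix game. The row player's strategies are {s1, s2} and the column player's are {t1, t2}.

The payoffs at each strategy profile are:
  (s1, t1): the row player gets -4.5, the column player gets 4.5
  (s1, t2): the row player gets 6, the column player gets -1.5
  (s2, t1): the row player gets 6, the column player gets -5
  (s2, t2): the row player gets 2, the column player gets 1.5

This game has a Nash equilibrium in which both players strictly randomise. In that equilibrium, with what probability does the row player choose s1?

13/25

Let r be the probability that the row player plays s1. In a completely mixed equilibrium, the column player must be indifferent between t1 and t2.
The column player's expected payoff from t1 is 4.5r − 5(1−r); from t2 it is −1.5r + 1.5(1−r).
Setting these equal: 9.5r − 5 = −3r + 1.5, so r = 13/25.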